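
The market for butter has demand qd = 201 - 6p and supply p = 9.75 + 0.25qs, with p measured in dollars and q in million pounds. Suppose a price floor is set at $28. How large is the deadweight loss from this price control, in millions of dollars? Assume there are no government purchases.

Rearranging supply gives qs = 4p - 39. Without the control the market clears where 201 - 6p = 4p - 39, i.e. p* = 24 and q* = 57.
The floor of 28 is above the equilibrium price 24, so it binds.
At p = 28: qd = 201 - 6·28 = 33 and qs = 4·28 - 39 = 73.
Quantity traded falls to 33. At q = 33 the demand price is (201 - 33)/6 = 28 and the supply price is (39 + 33)/4 = 18.
Deadweight loss = ½ · (28 - 18) · (57 - 33) = ½ · 10 · 24 = 120.

120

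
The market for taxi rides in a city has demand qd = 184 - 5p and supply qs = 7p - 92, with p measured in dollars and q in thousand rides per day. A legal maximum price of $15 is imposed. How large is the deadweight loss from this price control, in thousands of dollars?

In a free market, 184 - 5p = 7p - 92 gives the equilibrium p* = 23, q* = 69.
Since 15 < 23, the ceiling is binding.
At p = 15: qd = 184 - 5·15 = 109 and qs = 7·15 - 92 = 13.
Quantity traded falls to 13. At q = 13 the demand price is (184 - 13)/5 = 34.2 and the supply price is (92 + 13)/7 = 15.
Deadweight loss = ½ · (34.2 - 15) · (69 - 13) = ½ · 19.2 · 56 = 537.6.

537.6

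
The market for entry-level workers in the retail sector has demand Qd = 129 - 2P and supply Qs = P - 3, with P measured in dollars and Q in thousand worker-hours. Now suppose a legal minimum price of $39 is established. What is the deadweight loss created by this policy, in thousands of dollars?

0

Setting quantity demanded equal to quantity supplied, 129 - 2P = P - 3, gives P* = 44 and Q* = 41.
Since 39 is below P* = 44, the floor does not bind and the free-market outcome prevails.
Since the control does not bind, no trades are prevented and deadweight loss is zero.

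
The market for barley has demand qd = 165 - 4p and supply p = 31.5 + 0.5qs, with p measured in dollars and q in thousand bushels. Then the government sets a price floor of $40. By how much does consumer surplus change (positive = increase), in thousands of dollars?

-18

Rearranging supply gives qs = 2p - 63. In a free market, 165 - 4p = 2p - 63 gives the equilibrium p* = 38, q* = 13.
Since 40 > 38, the floor is binding.
At p = 40: qd = 165 - 4·40 = 5 and qs = 2·40 - 63 = 17.
Consumer surplus without the control is ½ · (41.25 - 38) · 13 = 21.125.
With the floor, consumers buy 5 units at 40, so CS = ½ · (41.25 - 40) · 5 = 3.125.
Change in consumer surplus = 3.125 - 21.125 = -18.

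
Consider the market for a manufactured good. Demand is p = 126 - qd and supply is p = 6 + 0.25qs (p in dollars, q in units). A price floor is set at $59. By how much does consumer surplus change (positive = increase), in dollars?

Rearranging demand gives qd = 126 - p; rearranging supply gives qs = 4p - 24. Setting quantity demanded equal to quantity supplied, 126 - p = 4p - 24, gives p* = 30 and q* = 96.
The floor of 59 is above the equilibrium price 30, so it binds.
At p = 59: qd = 126 - 59 = 67 and qs = 4·59 - 24 = 212.
Consumer surplus without the control is ½ · (126 - 30) · 96 = 4608.
With the floor, consumers buy 67 units at 59, so CS = ½ · (126 - 59) · 67 = 2244.5.
Change in consumer surplus = 2244.5 - 4608 = -2363.5.

-2363.5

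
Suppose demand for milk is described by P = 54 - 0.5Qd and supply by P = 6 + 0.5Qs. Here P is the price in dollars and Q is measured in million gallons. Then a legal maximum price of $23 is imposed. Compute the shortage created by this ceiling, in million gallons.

Rearranging demand gives Qd = 108 - 2P; rearranging supply gives Qs = 2P - 12. Without the control the market clears where 108 - 2P = 2P - 12, i.e. P* = 30 and Q* = 48.
Because the ceiling (23) lies below the market-clearing price, it is binding.
At P = 23: Qd = 108 - 2·23 = 62 and Qs = 2·23 - 12 = 34.
Shortage = Qd - Qs = 62 - 34 = 28.

28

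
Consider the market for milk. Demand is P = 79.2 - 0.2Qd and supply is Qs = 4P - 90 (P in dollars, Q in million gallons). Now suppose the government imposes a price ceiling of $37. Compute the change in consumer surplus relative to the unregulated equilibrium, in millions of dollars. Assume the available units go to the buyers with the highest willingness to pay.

Rearranging demand gives Qd = 396 - 5P. Equilibrium: 396 - 5P = 4P - 90, so 486 = 9P and P* = 54, Q* = 126.
Since 37 < 54, the ceiling is binding.
At P = 37: Qd = 396 - 5·37 = 211 and Qs = 4·37 - 90 = 58.
Consumer surplus without the control is ½ · (79.2 - 54) · 126 = 1587.6.
With the ceiling, 58 units are sold at 37 (assume they go to the highest-value buyers). The demand price at Q = 58 is 67.6, so CS = ½ · [(79.2 - 37) + (67.6 - 37)] · 58 = 2111.2.
Change in consumer surplus = 2111.2 - 1587.6 = 523.6.

523.6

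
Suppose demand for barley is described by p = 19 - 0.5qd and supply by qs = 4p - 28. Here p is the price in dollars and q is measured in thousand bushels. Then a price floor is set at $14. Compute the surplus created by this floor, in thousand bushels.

18

Rearranging demand gives qd = 38 - 2p. Without the control the market clears where 38 - 2p = 4p - 28, i.e. p* = 11 and q* = 16.
Since 14 > 11, the floor is binding.
At p = 14: qd = 38 - 2·14 = 10 and qs = 4·14 - 28 = 28.
Surplus = qs - qd = 28 - 10 = 18.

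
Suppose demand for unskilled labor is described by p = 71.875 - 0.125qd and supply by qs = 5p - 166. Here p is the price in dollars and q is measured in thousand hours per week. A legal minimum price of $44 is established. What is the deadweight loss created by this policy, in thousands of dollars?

0

Rearranging demand gives qd = 575 - 8p. In a free market, 575 - 8p = 5p - 166 gives the equilibrium p* = 57, q* = 119.
Since 44 is below p* = 57, the floor does not bind and the free-market outcome prevails.
Since the control does not bind, no trades are prevented and deadweight loss is zero.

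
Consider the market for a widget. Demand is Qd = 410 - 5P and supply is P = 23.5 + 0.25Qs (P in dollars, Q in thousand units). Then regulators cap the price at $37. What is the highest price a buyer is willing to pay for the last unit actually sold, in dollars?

71.2

Rearranging supply gives Qs = 4P - 94. In a free market, 410 - 5P = 4P - 94 gives the equilibrium P* = 56, Q* = 130.
Because the ceiling (37) lies below the market-clearing price, it is binding.
At P = 37: Qd = 410 - 5·37 = 225 and Qs = 4·37 - 94 = 54.
Only 54 units reach the market. On the demand curve, the marginal buyer's willingness to pay at Q = 54 is (410 - 54)/5 = 71.2.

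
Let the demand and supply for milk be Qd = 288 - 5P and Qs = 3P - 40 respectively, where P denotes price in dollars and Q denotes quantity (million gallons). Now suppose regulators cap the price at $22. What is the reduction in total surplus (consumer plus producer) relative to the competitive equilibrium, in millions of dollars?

866.4

Setting quantity demanded equal to quantity supplied, 288 - 5P = 3P - 40, gives P* = 41 and Q* = 83.
Since 22 < 41, the ceiling is binding.
At P = 22: Qd = 288 - 5·22 = 178 and Qs = 3·22 - 40 = 26.
Quantity traded falls to 26. At Q = 26 the demand price is (288 - 26)/5 = 52.4 and the supply price is (40 + 26)/3 = 22.
Deadweight loss = ½ · (52.4 - 22) · (83 - 26) = ½ · 30.4 · 57 = 866.4.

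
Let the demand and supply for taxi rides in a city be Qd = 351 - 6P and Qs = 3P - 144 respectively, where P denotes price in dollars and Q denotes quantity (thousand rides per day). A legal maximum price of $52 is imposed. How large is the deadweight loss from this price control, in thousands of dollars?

In a free market, 351 - 6P = 3P - 144 gives the equilibrium P* = 55, Q* = 21.
The ceiling of 52 is below the equilibrium price 55, so it binds.
At P = 52: Qd = 351 - 6·52 = 39 and Qs = 3·52 - 144 = 12.
Quantity traded falls to 12. At Q = 12 the demand price is (351 - 12)/6 = 56.5 and the supply price is (144 + 12)/3 = 52.
Deadweight loss = ½ · (56.5 - 52) · (21 - 12) = ½ · 4.5 · 9 = 20.25.

20.25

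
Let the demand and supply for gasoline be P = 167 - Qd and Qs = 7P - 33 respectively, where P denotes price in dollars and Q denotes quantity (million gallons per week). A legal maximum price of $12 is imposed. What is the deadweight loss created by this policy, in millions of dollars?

Rearranging demand gives Qd = 167 - P. Setting quantity demanded equal to quantity supplied, 167 - P = 7P - 33, gives P* = 25 and Q* = 142.
The ceiling of 12 is below the equilibrium price 25, so it binds.
At P = 12: Qd = 167 - 12 = 155 and Qs = 7·12 - 33 = 51.
Quantity traded falls to 51. At Q = 51 the demand price is 167 - 51 = 116 and the supply price is (33 + 51)/7 = 12.
Deadweight loss = ½ · (116 - 12) · (142 - 51) = ½ · 104 · 91 = 4732.

4732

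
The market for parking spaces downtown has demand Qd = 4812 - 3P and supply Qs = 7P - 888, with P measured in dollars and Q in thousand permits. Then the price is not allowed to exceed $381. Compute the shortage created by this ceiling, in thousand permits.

1890

Setting quantity demanded equal to quantity supplied, 4812 - 3P = 7P - 888, gives P* = 570 and Q* = 3102.
The ceiling of 381 is below the equilibrium price 570, so it binds.
At P = 381: Qd = 4812 - 3·381 = 3669 and Qs = 7·381 - 888 = 1779.
Shortage = Qd - Qs = 3669 - 1779 = 1890.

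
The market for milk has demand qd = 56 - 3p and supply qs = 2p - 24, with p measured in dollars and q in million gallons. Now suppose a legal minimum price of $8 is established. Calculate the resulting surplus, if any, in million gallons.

In a free market, 56 - 3p = 2p - 24 gives the equilibrium p* = 16, q* = 8.
Since 8 is below p* = 16, the floor does not bind and the free-market outcome prevails.
Since the control does not bind, there is no surplus.

0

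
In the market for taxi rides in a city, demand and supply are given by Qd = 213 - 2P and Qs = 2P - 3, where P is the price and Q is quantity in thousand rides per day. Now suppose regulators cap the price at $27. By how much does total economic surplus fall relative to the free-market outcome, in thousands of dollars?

1458

Without the control the market clears where 213 - 2P = 2P - 3, i.e. P* = 54 and Q* = 105.
Since 27 < 54, the ceiling is binding.
At P = 27: Qd = 213 - 2·27 = 159 and Qs = 2·27 - 3 = 51.
Quantity traded falls to 51. At Q = 51 the demand price is (213 - 51)/2 = 81 and the supply price is (3 + 51)/2 = 27.
Deadweight loss = ½ · (81 - 27) · (105 - 51) = ½ · 54 · 54 = 1458.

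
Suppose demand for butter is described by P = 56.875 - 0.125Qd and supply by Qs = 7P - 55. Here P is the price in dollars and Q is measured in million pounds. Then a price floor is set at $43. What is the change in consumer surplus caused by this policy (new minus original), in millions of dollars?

Rearranging demand gives Qd = 455 - 8P. Setting quantity demanded equal to quantity supplied, 455 - 8P = 7P - 55, gives P* = 34 and Q* = 183.
Because the floor (43) lies above the market-clearing price, it is binding.
At P = 43: Qd = 455 - 8·43 = 111 and Qs = 7·43 - 55 = 246.
Consumer surplus without the control is ½ · (56.875 - 34) · 183 = 2093.0625.
With the floor, consumers buy 111 units at 43, so CS = ½ · (56.875 - 43) · 111 = 770.0625.
Change in consumer surplus = 770.0625 - 2093.0625 = -1323.

-1323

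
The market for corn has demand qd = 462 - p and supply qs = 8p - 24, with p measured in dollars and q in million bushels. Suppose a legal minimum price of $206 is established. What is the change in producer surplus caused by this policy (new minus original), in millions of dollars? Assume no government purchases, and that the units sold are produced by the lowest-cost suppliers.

In a free market, 462 - p = 8p - 24 gives the equilibrium p* = 54, q* = 408.
Since 206 > 54, the floor is binding.
At p = 206: qd = 462 - 206 = 256 and qs = 8·206 - 24 = 1624.
Producer surplus without the control is ½ · (54 - 3) · 408 = 10404.
With the floor, 256 units are sold at 206. The supply price at q = 256 is 35, so PS = ½ · [(206 - 3) + (206 - 35)] · 256 = 47872.
Change in producer surplus = 47872 - 10404 = 37468.

37468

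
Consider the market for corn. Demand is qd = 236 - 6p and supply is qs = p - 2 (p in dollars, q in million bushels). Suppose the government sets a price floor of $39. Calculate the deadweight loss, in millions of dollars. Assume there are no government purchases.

Without the control the market clears where 236 - 6p = p - 2, i.e. p* = 34 and q* = 32.
Because the floor (39) lies above the market-clearing price, it is binding.
At p = 39: qd = 236 - 6·39 = 2 and qs = 39 - 2 = 37.
Quantity traded falls to 2. At q = 2 the demand price is (236 - 2)/6 = 39 and the supply price is 2 + 2 = 4.
Deadweight loss = ½ · (39 - 4) · (32 - 2) = ½ · 35 · 30 = 525.

525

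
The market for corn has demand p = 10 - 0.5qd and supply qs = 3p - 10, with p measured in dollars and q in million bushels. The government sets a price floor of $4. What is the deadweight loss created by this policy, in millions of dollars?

Rearranging demand gives qd = 20 - 2p. Setting quantity demanded equal to quantity supplied, 20 - 2p = 3p - 10, gives p* = 6 and q* = 8.
Since 4 is below p* = 6, the floor does not bind and the free-market outcome prevails.
Since the control does not bind, no trades are prevented and deadweight loss is zero.

0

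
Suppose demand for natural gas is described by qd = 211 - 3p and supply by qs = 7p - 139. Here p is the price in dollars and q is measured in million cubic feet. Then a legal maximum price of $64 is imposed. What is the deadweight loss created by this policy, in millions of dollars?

Setting quantity demanded equal to quantity supplied, 211 - 3p = 7p - 139, gives p* = 35 and q* = 106.
The ceiling of 64 is above the equilibrium price 35, so it is not binding; the market clears at p* = 35, q* = 106.
Since the control does not bind, no trades are prevented and deadweight loss is zero.

0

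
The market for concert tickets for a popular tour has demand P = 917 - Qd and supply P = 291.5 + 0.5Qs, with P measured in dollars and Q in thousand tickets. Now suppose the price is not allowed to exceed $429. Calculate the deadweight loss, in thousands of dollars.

15123

Rearranging demand gives Qd = 917 - P; rearranging supply gives Qs = 2P - 583. Setting quantity demanded equal to quantity supplied, 917 - P = 2P - 583, gives P* = 500 and Q* = 417.
Since 429 < 500, the ceiling is binding.
At P = 429: Qd = 917 - 429 = 488 and Qs = 2·429 - 583 = 275.
Quantity traded falls to 275. At Q = 275 the demand price is 917 - 275 = 642 and the supply price is (583 + 275)/2 = 429.
Deadweight loss = ½ · (642 - 429) · (417 - 275) = ½ · 213 · 142 = 15123.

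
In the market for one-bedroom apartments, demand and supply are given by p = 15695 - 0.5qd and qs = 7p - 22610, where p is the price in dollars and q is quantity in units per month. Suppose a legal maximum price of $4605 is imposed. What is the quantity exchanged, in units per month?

9625

Rearranging demand gives qd = 31390 - 2p. Equilibrium: 31390 - 2p = 7p - 22610, so 54000 = 9p and p* = 6000, q* = 19390.
The ceiling of 4605 is below the equilibrium price 6000, so it binds.
At p = 4605: qd = 31390 - 2·4605 = 22180 and qs = 7·4605 - 22610 = 9625.
The quantity actually transacted is the short side, supply: 9625.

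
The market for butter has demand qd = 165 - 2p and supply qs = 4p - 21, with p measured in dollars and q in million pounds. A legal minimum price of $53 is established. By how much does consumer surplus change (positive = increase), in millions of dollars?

-1782

In a free market, 165 - 2p = 4p - 21 gives the equilibrium p* = 31, q* = 103.
Because the floor (53) lies above the market-clearing price, it is binding.
At p = 53: qd = 165 - 2·53 = 59 and qs = 4·53 - 21 = 191.
Consumer surplus without the control is ½ · (82.5 - 31) · 103 = 2652.25.
With the floor, consumers buy 59 units at 53, so CS = ½ · (82.5 - 53) · 59 = 870.25.
Change in consumer surplus = 870.25 - 2652.25 = -1782.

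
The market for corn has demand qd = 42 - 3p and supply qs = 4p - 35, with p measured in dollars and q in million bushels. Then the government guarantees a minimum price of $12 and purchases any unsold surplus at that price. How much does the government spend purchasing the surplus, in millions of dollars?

Setting quantity demanded equal to quantity supplied, 42 - 3p = 4p - 35, gives p* = 11 and q* = 9.
Because the floor (12) lies above the market-clearing price, it is binding.
At p = 12: qd = 42 - 3·12 = 6 and qs = 4·12 - 35 = 13.
Surplus = qs - qd = 7.
Government expenditure = surplus × support price = 7 × 12 = 84.

84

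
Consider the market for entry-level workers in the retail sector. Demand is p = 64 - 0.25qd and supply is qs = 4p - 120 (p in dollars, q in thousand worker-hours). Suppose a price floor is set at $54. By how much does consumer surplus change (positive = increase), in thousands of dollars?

-378

Rearranging demand gives qd = 256 - 4p. Equilibrium: 256 - 4p = 4p - 120, so 376 = 8p and p* = 47, q* = 68.
Because the floor (54) lies above the market-clearing price, it is binding.
At p = 54: qd = 256 - 4·54 = 40 and qs = 4·54 - 120 = 96.
Consumer surplus without the control is ½ · (64 - 47) · 68 = 578.
With the floor, consumers buy 40 units at 54, so CS = ½ · (64 - 54) · 40 = 200.
Change in consumer surplus = 200 - 578 = -378.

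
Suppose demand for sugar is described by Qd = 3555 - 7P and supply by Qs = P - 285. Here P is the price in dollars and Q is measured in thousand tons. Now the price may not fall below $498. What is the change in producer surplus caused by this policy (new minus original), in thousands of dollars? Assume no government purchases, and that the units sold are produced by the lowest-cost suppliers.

In a free market, 3555 - 7P = P - 285 gives the equilibrium P* = 480, Q* = 195.
Because the floor (498) lies above the market-clearing price, it is binding.
At P = 498: Qd = 3555 - 7·498 = 69 and Qs = 498 - 285 = 213.
Producer surplus without the control is ½ · (480 - 285) · 195 = 19012.5.
With the floor, 69 units are sold at 498. The supply price at Q = 69 is 354, so PS = ½ · [(498 - 285) + (498 - 354)] · 69 = 12316.5.
Change in producer surplus = 12316.5 - 19012.5 = -6696.

-6696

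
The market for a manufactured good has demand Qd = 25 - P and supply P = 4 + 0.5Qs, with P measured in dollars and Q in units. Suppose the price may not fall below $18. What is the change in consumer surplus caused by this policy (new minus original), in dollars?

Rearranging supply gives Qs = 2P - 8. Setting quantity demanded equal to quantity supplied, 25 - P = 2P - 8, gives P* = 11 and Q* = 14.
The floor of 18 is above the equilibrium price 11, so it binds.
At P = 18: Qd = 25 - 18 = 7 and Qs = 2·18 - 8 = 28.
Consumer surplus without the control is ½ · (25 - 11) · 14 = 98.
With the floor, consumers buy 7 units at 18, so CS = ½ · (25 - 18) · 7 = 24.5.
Change in consumer surplus = 24.5 - 98 = -73.5.

-73.5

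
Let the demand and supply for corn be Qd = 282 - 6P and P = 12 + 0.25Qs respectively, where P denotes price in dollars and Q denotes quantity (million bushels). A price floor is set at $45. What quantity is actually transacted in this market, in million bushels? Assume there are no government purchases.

Rearranging supply gives Qs = 4P - 48. Setting quantity demanded equal to quantity supplied, 282 - 6P = 4P - 48, gives P* = 33 and Q* = 84.
Because the floor (45) lies above the market-clearing price, it is binding.
At P = 45: Qd = 282 - 6·45 = 12 and Qs = 4·45 - 48 = 132.
The quantity actually transacted is the short side, demand: 12.

12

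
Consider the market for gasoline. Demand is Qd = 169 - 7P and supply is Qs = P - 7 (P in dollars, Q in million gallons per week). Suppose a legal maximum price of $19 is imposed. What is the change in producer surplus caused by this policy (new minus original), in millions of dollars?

-40.5

Setting quantity demanded equal to quantity supplied, 169 - 7P = P - 7, gives P* = 22 and Q* = 15.
Because the ceiling (19) lies below the market-clearing price, it is binding.
At P = 19: Qd = 169 - 7·19 = 36 and Qs = 19 - 7 = 12.
Producer surplus without the control is ½ · (22 - 7) · 15 = 112.5.
With the ceiling, producers sell 12 units at 19, so PS = ½ · (19 - 7) · 12 = 72.
Change in producer surplus = 72 - 112.5 = -40.5.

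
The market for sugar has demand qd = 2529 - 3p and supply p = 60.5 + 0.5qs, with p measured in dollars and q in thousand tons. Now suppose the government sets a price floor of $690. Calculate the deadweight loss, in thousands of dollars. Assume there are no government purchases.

96000

Rearranging supply gives qs = 2p - 121. Equilibrium: 2529 - 3p = 2p - 121, so 2650 = 5p and p* = 530, q* = 939.
The floor of 690 is above the equilibrium price 530, so it binds.
At p = 690: qd = 2529 - 3·690 = 459 and qs = 2·690 - 121 = 1259.
Quantity traded falls to 459. At q = 459 the demand price is (2529 - 459)/3 = 690 and the supply price is (121 + 459)/2 = 290.
Deadweight loss = ½ · (690 - 290) · (939 - 459) = ½ · 400 · 480 = 96000.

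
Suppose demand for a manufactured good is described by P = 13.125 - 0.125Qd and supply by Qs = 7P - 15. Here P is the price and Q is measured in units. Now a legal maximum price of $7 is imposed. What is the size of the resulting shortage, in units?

Rearranging demand gives Qd = 105 - 8P. Without the control the market clears where 105 - 8P = 7P - 15, i.e. P* = 8 and Q* = 41.
Since 7 < 8, the ceiling is binding.
At P = 7: Qd = 105 - 8·7 = 49 and Qs = 7·7 - 15 = 34.
Shortage = Qd - Qs = 49 - 34 = 15.

15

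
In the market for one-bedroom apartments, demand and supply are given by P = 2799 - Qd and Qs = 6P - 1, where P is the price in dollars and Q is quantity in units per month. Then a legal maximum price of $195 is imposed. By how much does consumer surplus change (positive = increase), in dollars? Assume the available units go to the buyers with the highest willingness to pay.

Rearranging demand gives Qd = 2799 - P. Equilibrium: 2799 - P = 6P - 1, so 2800 = 7P and P* = 400, Q* = 2399.
The ceiling of 195 is below the equilibrium price 400, so it binds.
At P = 195: Qd = 2799 - 195 = 2604 and Qs = 6·195 - 1 = 1169.
Consumer surplus without the control is ½ · (2799 - 400) · 2399 = 2877600.5.
With the ceiling, 1169 units are sold at 195 (assume they go to the highest-value buyers). The demand price at Q = 1169 is 1630, so CS = ½ · [(2799 - 195) + (1630 - 195)] · 1169 = 2360795.5.
Change in consumer surplus = 2360795.5 - 2877600.5 = -516805.

-516805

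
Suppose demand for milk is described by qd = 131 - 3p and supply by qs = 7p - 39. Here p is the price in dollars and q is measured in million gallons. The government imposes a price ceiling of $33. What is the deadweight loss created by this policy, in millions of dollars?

0

In a free market, 131 - 3p = 7p - 39 gives the equilibrium p* = 17, q* = 80.
The ceiling of 33 is above the equilibrium price 17, so it is not binding; the market clears at p* = 17, q* = 80.
Since the control does not bind, no trades are prevented and deadweight loss is zero.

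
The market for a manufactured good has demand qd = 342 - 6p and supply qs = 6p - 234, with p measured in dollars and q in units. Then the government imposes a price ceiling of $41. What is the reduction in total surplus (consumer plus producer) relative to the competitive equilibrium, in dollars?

294

Equilibrium: 342 - 6p = 6p - 234, so 576 = 12p and p* = 48, q* = 54.
Because the ceiling (41) lies below the market-clearing price, it is binding.
At p = 41: qd = 342 - 6·41 = 96 and qs = 6·41 - 234 = 12.
Quantity traded falls to 12. At q = 12 the demand price is (342 - 12)/6 = 55 and the supply price is (234 + 12)/6 = 41.
Deadweight loss = ½ · (55 - 41) · (54 - 12) = ½ · 14 · 42 = 294.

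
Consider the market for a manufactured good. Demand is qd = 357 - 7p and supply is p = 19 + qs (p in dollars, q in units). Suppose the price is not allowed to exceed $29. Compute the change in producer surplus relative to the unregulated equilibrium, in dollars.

-342

Rearranging supply gives qs = p - 19. Equilibrium: 357 - 7p = p - 19, so 376 = 8p and p* = 47, q* = 28.
Since 29 < 47, the ceiling is binding.
At p = 29: qd = 357 - 7·29 = 154 and qs = 29 - 19 = 10.
Producer surplus without the control is ½ · (47 - 19) · 28 = 392.
With the ceiling, producers sell 10 units at 29, so PS = ½ · (29 - 19) · 10 = 50.
Change in producer surplus = 50 - 392 = -342.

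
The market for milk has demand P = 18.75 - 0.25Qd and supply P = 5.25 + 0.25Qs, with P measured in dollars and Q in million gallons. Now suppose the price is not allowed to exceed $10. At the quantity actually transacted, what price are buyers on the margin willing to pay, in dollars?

Rearranging demand gives Qd = 75 - 4P; rearranging supply gives Qs = 4P - 21. Without the control the market clears where 75 - 4P = 4P - 21, i.e. P* = 12 and Q* = 27.
Since 10 < 12, the ceiling is binding.
At P = 10: Qd = 75 - 4·10 = 35 and Qs = 4·10 - 21 = 19.
Only 19 units reach the market. On the demand curve, the marginal buyer's willingness to pay at Q = 19 is (75 - 19)/4 = 14.

14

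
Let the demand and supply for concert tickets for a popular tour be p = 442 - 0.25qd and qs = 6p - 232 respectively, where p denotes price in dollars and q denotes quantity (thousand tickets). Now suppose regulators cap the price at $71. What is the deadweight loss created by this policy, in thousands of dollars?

Rearranging demand gives qd = 1768 - 4p. In a free market, 1768 - 4p = 6p - 232 gives the equilibrium p* = 200, q* = 968.
The ceiling of 71 is below the equilibrium price 200, so it binds.
At p = 71: qd = 1768 - 4·71 = 1484 and qs = 6·71 - 232 = 194.
Quantity traded falls to 194. At q = 194 the demand price is (1768 - 194)/4 = 393.5 and the supply price is (232 + 194)/6 = 71.
Deadweight loss = ½ · (393.5 - 71) · (968 - 194) = ½ · 322.5 · 774 = 124807.5.

124807.5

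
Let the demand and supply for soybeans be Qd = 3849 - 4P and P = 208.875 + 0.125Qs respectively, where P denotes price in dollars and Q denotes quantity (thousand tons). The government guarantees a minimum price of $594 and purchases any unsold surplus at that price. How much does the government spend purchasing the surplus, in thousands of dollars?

Rearranging supply gives Qs = 8P - 1671. Setting quantity demanded equal to quantity supplied, 3849 - 4P = 8P - 1671, gives P* = 460 and Q* = 2009.
Because the floor (594) lies above the market-clearing price, it is binding.
At P = 594: Qd = 3849 - 4·594 = 1473 and Qs = 8·594 - 1671 = 3081.
Surplus = Qs - Qd = 1608.
Government expenditure = surplus × support price = 1608 × 594 = 955152.

955152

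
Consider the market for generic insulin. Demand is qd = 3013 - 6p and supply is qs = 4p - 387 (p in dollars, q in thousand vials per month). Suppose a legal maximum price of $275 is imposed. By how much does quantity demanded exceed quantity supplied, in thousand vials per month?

650

Without the control the market clears where 3013 - 6p = 4p - 387, i.e. p* = 340 and q* = 973.
Since 275 < 340, the ceiling is binding.
At p = 275: qd = 3013 - 6·275 = 1363 and qs = 4·275 - 387 = 713.
Shortage = qd - qs = 1363 - 713 = 650.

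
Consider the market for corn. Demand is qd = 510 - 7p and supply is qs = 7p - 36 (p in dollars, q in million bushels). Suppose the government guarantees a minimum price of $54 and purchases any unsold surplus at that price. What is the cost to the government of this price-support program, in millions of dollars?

11340

Equilibrium: 510 - 7p = 7p - 36, so 546 = 14p and p* = 39, q* = 237.
Because the floor (54) lies above the market-clearing price, it is binding.
At p = 54: qd = 510 - 7·54 = 132 and qs = 7·54 - 36 = 342.
Surplus = qs - qd = 210.
Government expenditure = surplus × support price = 210 × 54 = 11340.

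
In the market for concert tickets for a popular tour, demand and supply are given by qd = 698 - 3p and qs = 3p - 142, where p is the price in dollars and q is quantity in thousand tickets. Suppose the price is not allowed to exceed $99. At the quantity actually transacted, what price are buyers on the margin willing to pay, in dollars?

In a free market, 698 - 3p = 3p - 142 gives the equilibrium p* = 140, q* = 278.
Because the ceiling (99) lies below the market-clearing price, it is binding.
At p = 99: qd = 698 - 3·99 = 401 and qs = 3·99 - 142 = 155.
Only 155 units reach the market. On the demand curve, the marginal buyer's willingness to pay at q = 155 is (698 - 155)/3 = 181.

181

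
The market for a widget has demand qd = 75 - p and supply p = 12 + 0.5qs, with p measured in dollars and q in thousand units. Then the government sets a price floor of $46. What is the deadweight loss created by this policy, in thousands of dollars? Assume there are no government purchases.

Rearranging supply gives qs = 2p - 24. Equilibrium: 75 - p = 2p - 24, so 99 = 3p and p* = 33, q* = 42.
Because the floor (46) lies above the market-clearing price, it is binding.
At p = 46: qd = 75 - 46 = 29 and qs = 2·46 - 24 = 68.
Quantity traded falls to 29. At q = 29 the demand price is 75 - 29 = 46 and the supply price is (24 + 29)/2 = 26.5.
Deadweight loss = ½ · (46 - 26.5) · (42 - 29) = ½ · 19.5 · 13 = 126.75.

126.75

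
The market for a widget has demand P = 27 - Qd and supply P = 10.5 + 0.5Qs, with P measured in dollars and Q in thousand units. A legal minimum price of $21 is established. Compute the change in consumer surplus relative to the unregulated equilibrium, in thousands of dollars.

-42.5

Rearranging demand gives Qd = 27 - P; rearranging supply gives Qs = 2P - 21. Equilibrium: 27 - P = 2P - 21, so 48 = 3P and P* = 16, Q* = 11.
The floor of 21 is above the equilibrium price 16, so it binds.
At P = 21: Qd = 27 - 21 = 6 and Qs = 2·21 - 21 = 21.
Consumer surplus without the control is ½ · (27 - 16) · 11 = 60.5.
With the floor, consumers buy 6 units at 21, so CS = ½ · (27 - 21) · 6 = 18.
Change in consumer surplus = 18 - 60.5 = -42.5.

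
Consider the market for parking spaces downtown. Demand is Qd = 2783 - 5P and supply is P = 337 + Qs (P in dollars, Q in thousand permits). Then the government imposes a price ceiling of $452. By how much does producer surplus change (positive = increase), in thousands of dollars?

-10132

Rearranging supply gives Qs = P - 337. Setting quantity demanded equal to quantity supplied, 2783 - 5P = P - 337, gives P* = 520 and Q* = 183.
Because the ceiling (452) lies below the market-clearing price, it is binding.
At P = 452: Qd = 2783 - 5·452 = 523 and Qs = 452 - 337 = 115.
Producer surplus without the control is ½ · (520 - 337) · 183 = 16744.5.
With the ceiling, producers sell 115 units at 452, so PS = ½ · (452 - 337) · 115 = 6612.5.
Change in producer surplus = 6612.5 - 16744.5 = -10132.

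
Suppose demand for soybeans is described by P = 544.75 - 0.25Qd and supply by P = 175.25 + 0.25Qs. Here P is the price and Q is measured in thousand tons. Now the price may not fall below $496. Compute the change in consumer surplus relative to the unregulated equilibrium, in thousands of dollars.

-63512

Rearranging demand gives Qd = 2179 - 4P; rearranging supply gives Qs = 4P - 701. Equilibrium: 2179 - 4P = 4P - 701, so 2880 = 8P and P* = 360, Q* = 739.
Because the floor (496) lies above the market-clearing price, it is binding.
At P = 496: Qd = 2179 - 4·496 = 195 and Qs = 4·496 - 701 = 1283.
Consumer surplus without the control is ½ · (544.75 - 360) · 739 = 68265.125.
With the floor, consumers buy 195 units at 496, so CS = ½ · (544.75 - 496) · 195 = 4753.125.
Change in consumer surplus = 4753.125 - 68265.125 = -63512.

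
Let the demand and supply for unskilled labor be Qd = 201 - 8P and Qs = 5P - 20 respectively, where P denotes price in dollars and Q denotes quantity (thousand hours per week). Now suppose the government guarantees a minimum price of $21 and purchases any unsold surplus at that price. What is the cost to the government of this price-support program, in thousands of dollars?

1092

Without the control the market clears where 201 - 8P = 5P - 20, i.e. P* = 17 and Q* = 65.
The floor of 21 is above the equilibrium price 17, so it binds.
At P = 21: Qd = 201 - 8·21 = 33 and Qs = 5·21 - 20 = 85.
Surplus = Qs - Qd = 52.
Government expenditure = surplus × support price = 52 × 21 = 1092.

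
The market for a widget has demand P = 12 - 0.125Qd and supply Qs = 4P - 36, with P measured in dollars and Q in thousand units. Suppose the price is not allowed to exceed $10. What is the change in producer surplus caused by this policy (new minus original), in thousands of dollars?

-6

Rearranging demand gives Qd = 96 - 8P. In a free market, 96 - 8P = 4P - 36 gives the equilibrium P* = 11, Q* = 8.
Because the ceiling (10) lies below the market-clearing price, it is binding.
At P = 10: Qd = 96 - 8·10 = 16 and Qs = 4·10 - 36 = 4.
Producer surplus without the control is ½ · (11 - 9) · 8 = 8.
With the ceiling, producers sell 4 units at 10, so PS = ½ · (10 - 9) · 4 = 2.
Change in producer surplus = 2 - 8 = -6.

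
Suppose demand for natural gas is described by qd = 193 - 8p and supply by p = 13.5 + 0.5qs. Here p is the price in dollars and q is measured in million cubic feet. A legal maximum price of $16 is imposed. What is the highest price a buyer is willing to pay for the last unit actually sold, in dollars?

Rearranging supply gives qs = 2p - 27. Without the control the market clears where 193 - 8p = 2p - 27, i.e. p* = 22 and q* = 17.
Because the ceiling (16) lies below the market-clearing price, it is binding.
At p = 16: qd = 193 - 8·16 = 65 and qs = 2·16 - 27 = 5.
Only 5 units reach the market. On the demand curve, the marginal buyer's willingness to pay at q = 5 is (193 - 5)/8 = 23.5.

23.5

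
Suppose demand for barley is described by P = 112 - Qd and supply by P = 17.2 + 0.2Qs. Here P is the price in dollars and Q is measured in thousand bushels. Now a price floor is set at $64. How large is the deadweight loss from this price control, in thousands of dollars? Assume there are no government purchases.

Rearranging demand gives Qd = 112 - P; rearranging supply gives Qs = 5P - 86. Equilibrium: 112 - P = 5P - 86, so 198 = 6P and P* = 33, Q* = 79.
Because the floor (64) lies above the market-clearing price, it is binding.
At P = 64: Qd = 112 - 64 = 48 and Qs = 5·64 - 86 = 234.
Quantity traded falls to 48. At Q = 48 the demand price is 112 - 48 = 64 and the supply price is (86 + 48)/5 = 26.8.
Deadweight loss = ½ · (64 - 26.8) · (79 - 48) = ½ · 37.2 · 31 = 576.6.

576.6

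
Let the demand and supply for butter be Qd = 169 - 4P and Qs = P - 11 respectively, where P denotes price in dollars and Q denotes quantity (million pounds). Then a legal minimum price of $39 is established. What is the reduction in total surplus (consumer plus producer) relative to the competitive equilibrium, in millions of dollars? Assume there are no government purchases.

Without the control the market clears where 169 - 4P = P - 11, i.e. P* = 36 and Q* = 25.
Because the floor (39) lies above the market-clearing price, it is binding.
At P = 39: Qd = 169 - 4·39 = 13 and Qs = 39 - 11 = 28.
Quantity traded falls to 13. At Q = 13 the demand price is (169 - 13)/4 = 39 and the supply price is 11 + 13 = 24.
Deadweight loss = ½ · (39 - 24) · (25 - 13) = ½ · 15 · 12 = 90.

90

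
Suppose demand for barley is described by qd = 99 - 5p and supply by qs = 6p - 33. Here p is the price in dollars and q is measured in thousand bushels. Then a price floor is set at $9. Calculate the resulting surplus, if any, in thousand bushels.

0

Without the control the market clears where 99 - 5p = 6p - 33, i.e. p* = 12 and q* = 39.
Since 9 is below p* = 12, the floor does not bind and the free-market outcome prevails.
Since the control does not bind, there is no surplus.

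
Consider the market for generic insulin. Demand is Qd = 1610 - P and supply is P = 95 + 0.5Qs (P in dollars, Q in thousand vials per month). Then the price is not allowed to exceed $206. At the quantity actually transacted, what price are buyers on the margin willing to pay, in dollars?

1388

Rearranging supply gives Qs = 2P - 190. Without the control the market clears where 1610 - P = 2P - 190, i.e. P* = 600 and Q* = 1010.
The ceiling of 206 is below the equilibrium price 600, so it binds.
At P = 206: Qd = 1610 - 206 = 1404 and Qs = 2·206 - 190 = 222.
Only 222 units reach the market. On the demand curve, the marginal buyer's willingness to pay at Q = 222 is (1610 - 222) = 1388.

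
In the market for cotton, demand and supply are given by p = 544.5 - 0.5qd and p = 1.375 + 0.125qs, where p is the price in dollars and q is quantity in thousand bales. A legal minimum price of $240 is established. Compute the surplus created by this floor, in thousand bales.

Rearranging demand gives qd = 1089 - 2p; rearranging supply gives qs = 8p - 11. Setting quantity demanded equal to quantity supplied, 1089 - 2p = 8p - 11, gives p* = 110 and q* = 869.
Because the floor (240) lies above the market-clearing price, it is binding.
At p = 240: qd = 1089 - 2·240 = 609 and qs = 8·240 - 11 = 1909.
Surplus = qs - qd = 1909 - 609 = 1300.

1300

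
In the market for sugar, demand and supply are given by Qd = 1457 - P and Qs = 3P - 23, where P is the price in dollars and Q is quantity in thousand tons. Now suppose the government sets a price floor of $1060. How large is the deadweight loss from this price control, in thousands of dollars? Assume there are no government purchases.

Equilibrium: 1457 - P = 3P - 23, so 1480 = 4P and P* = 370, Q* = 1087.
The floor of 1060 is above the equilibrium price 370, so it binds.
At P = 1060: Qd = 1457 - 1060 = 397 and Qs = 3·1060 - 23 = 3157.
Quantity traded falls to 397. At Q = 397 the demand price is 1457 - 397 = 1060 and the supply price is (23 + 397)/3 = 140.
Deadweight loss = ½ · (1060 - 140) · (1087 - 397) = ½ · 920 · 690 = 317400.

317400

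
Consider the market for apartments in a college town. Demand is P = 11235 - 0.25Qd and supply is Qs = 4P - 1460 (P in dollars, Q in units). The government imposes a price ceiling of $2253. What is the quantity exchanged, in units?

Rearranging demand gives Qd = 44940 - 4P. Setting quantity demanded equal to quantity supplied, 44940 - 4P = 4P - 1460, gives P* = 5800 and Q* = 21740.
The ceiling of 2253 is below the equilibrium price 5800, so it binds.
At P = 2253: Qd = 44940 - 4·2253 = 35928 and Qs = 4·2253 - 1460 = 7552.
The quantity actually transacted is the short side, supply: 7552.

7552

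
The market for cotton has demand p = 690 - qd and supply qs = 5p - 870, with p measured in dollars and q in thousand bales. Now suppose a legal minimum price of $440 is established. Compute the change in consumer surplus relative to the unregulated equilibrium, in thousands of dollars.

-61200

Rearranging demand gives qd = 690 - p. Equilibrium: 690 - p = 5p - 870, so 1560 = 6p and p* = 260, q* = 430.
Because the floor (440) lies above the market-clearing price, it is binding.
At p = 440: qd = 690 - 440 = 250 and qs = 5·440 - 870 = 1330.
Consumer surplus without the control is ½ · (690 - 260) · 430 = 92450.
With the floor, consumers buy 250 units at 440, so CS = ½ · (690 - 440) · 250 = 31250.
Change in consumer surplus = 31250 - 92450 = -61200.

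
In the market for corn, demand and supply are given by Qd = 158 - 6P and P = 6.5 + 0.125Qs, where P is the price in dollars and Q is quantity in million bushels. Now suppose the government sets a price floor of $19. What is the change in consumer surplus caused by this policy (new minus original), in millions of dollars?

Rearranging supply gives Qs = 8P - 52. In a free market, 158 - 6P = 8P - 52 gives the equilibrium P* = 15, Q* = 68.
The floor of 19 is above the equilibrium price 15, so it binds.
At P = 19: Qd = 158 - 6·19 = 44 and Qs = 8·19 - 52 = 100.
Consumer surplus without the control is ½ · (79/3 - 15) · 68 = 1156/3.
With the floor, consumers buy 44 units at 19, so CS = ½ · (79/3 - 19) · 44 = 484/3.
Change in consumer surplus = 484/3 - 1156/3 = -224.

-224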